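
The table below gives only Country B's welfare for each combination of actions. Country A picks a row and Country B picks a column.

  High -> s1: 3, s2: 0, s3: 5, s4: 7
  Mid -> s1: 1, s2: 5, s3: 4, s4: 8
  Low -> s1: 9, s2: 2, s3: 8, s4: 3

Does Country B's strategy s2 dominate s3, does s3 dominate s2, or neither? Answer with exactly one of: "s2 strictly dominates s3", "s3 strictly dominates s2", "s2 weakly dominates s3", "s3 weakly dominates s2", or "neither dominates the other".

Compare s2 to s3 across every action of Country A: High: 0<5, Mid: 5>4, Low: 2<8.
s2 does better at Mid but worse at High, Low; neither strategy dominates the other.

neither dominates the other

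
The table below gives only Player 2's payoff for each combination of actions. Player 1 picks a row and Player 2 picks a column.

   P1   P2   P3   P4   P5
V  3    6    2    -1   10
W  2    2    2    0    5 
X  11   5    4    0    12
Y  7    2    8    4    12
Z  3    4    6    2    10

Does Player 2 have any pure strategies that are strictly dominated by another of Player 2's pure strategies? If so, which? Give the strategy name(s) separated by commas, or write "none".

P1, P2, P3, P4

P1 is strictly dominated by P5 (V: 10>3, W: 5>2, X: 12>11, Y: 12>7, Z: 10>3).
P5 strictly dominates P2 — V: 10>6, W: 5>2, X: 12>5, Y: 12>2, Z: 10>4.
P3 is strictly dominated by P5 (V: 10>2, W: 5>2, X: 12>4, Y: 12>8, Z: 10>6).
P1 strictly dominates P4 — V: 3>-1, W: 2>0, X: 11>0, Y: 7>4, Z: 3>2.
P5 is not dominated — it holds its own against P1 at V (10>3); P2 at V (10>6); P3 at V (10>2); P4 at V (10>-1).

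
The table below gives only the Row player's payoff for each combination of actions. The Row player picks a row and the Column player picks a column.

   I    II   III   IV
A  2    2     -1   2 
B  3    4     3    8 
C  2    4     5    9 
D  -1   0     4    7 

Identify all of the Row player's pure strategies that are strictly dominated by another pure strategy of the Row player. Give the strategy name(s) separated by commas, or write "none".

B strictly dominates A — I: 3>2, II: 4>2, III: 3>-1, IV: 8>2.
Nothing dominates B: A at I (3>2); C at I (3>2); D at I (3>-1).
Nothing dominates C: A at I (2=2); B at II (4=4); D at I (2>-1).
C strictly dominates D — I: 2>-1, II: 4>0, III: 5>4, IV: 9>7.

A, D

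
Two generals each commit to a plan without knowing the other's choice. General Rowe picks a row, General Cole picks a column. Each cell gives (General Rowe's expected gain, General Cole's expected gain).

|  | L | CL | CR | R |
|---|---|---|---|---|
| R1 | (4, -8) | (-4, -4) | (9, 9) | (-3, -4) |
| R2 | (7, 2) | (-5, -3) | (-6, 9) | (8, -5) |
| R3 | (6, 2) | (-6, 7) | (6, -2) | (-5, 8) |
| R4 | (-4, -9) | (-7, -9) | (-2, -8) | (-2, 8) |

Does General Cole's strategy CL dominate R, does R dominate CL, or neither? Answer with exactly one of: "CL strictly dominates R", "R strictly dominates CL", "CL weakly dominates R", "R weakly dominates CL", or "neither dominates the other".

Compare CL to R across every action of General Rowe: R1: -4=-4, R2: -3>-5, R3: 7<8, R4: -9<8.
CL does better at R2 but worse at R3, R4; neither strategy dominates the other.

neither dominates the other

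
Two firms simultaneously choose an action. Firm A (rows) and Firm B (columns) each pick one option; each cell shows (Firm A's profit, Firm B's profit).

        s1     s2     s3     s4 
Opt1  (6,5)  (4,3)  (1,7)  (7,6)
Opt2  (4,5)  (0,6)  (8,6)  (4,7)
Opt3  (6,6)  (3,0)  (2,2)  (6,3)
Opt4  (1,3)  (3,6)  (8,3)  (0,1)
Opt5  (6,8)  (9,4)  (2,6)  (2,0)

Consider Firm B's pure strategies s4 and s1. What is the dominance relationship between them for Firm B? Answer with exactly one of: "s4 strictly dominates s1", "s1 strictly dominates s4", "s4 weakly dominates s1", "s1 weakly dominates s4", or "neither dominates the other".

neither dominates the other

Compare s4 to s1 across each opponent action: Opt1: 6>5, Opt2: 7>5, Opt3: 3<6, Opt4: 1<3, Opt5: 0<8.
s4 does better at Opt1, Opt2 but worse at Opt3, Opt4, Opt5; neither strategy dominates the other.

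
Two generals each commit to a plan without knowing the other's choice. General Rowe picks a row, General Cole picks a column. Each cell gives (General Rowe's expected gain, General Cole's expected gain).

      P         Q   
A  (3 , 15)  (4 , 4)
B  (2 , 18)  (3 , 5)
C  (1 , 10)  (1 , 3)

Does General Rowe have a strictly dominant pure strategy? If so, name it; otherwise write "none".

A vs B: P: 3>2, Q: 4>3.
A vs C: P: 3>1, Q: 4>1.
A strictly beats every other strategy against every opponent action, so it is strictly dominant.

A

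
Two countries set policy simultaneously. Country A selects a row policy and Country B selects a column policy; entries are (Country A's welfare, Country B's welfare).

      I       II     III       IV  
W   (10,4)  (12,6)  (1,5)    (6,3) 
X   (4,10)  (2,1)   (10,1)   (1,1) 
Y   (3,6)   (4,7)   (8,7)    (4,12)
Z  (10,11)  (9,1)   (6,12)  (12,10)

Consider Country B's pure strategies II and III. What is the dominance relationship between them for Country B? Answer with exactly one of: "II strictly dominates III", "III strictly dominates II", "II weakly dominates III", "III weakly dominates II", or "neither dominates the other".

Compare II to III across each choice by Country A: W: 6>5, X: 1=1, Y: 7=7, Z: 1<12.
II does better at W but worse at Z; neither strategy dominates the other.

neither dominates the other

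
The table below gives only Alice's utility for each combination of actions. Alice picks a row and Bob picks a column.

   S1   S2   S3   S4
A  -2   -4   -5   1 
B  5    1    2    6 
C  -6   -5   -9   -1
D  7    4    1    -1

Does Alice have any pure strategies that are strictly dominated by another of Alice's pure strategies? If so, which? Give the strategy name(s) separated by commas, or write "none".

A, C

B strictly dominates A — S1: 5>-2, S2: 1>-4, S3: 2>-5, S4: 6>1.
B is not dominated — it holds its own against A at S1 (5>-2); C at S1 (5>-6); D at S3 (2>1).
C: dominated, since A does at least as well everywhere (S1: -2>-6, S2: -4>-5, S3: -5>-9, S4: 1>-1).
D is not dominated — it holds its own against A at S1 (7>-2); B at S1 (7>5); C at S1 (7>-6).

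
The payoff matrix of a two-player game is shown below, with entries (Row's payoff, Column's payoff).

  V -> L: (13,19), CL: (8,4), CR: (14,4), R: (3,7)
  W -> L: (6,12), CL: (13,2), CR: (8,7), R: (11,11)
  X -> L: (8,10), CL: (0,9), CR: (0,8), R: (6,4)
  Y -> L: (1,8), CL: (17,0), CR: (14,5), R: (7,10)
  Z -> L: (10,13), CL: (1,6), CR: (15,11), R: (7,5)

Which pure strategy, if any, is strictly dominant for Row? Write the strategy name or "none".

V fails to dominate W at CL (8<13).
W fails to dominate V at L (6<13).
X fails to dominate V at L (8<13).
Y fails to dominate V at L (1<13).
Z fails to dominate V at L (10<13).
No single strategy dominates all the others.

none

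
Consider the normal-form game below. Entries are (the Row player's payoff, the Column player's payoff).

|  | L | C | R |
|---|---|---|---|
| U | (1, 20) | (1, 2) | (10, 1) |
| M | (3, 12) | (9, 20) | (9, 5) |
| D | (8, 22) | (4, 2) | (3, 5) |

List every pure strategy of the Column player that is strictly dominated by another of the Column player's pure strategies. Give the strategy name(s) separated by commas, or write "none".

R

L is not dominated — it holds its own against C at U (20>2); R at U (20>1).
C is not dominated — it holds its own against L at M (20>12); R at U (2>1).
L strictly dominates R — U: 20>1, M: 12>5, D: 22>5.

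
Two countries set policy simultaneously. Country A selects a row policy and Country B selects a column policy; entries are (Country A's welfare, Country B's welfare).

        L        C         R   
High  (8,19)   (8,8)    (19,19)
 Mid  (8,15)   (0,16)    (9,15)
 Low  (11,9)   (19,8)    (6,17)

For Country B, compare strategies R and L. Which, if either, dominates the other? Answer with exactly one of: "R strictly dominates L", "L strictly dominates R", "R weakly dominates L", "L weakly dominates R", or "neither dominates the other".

R weakly dominates L

R's payoffs vs L's, by Country A's action — High: 19=19, Mid: 15=15, Low: 17>9.
R is at least as good everywhere and strictly better somewhere (tied only at High, Mid), so R weakly but not strictly dominates L.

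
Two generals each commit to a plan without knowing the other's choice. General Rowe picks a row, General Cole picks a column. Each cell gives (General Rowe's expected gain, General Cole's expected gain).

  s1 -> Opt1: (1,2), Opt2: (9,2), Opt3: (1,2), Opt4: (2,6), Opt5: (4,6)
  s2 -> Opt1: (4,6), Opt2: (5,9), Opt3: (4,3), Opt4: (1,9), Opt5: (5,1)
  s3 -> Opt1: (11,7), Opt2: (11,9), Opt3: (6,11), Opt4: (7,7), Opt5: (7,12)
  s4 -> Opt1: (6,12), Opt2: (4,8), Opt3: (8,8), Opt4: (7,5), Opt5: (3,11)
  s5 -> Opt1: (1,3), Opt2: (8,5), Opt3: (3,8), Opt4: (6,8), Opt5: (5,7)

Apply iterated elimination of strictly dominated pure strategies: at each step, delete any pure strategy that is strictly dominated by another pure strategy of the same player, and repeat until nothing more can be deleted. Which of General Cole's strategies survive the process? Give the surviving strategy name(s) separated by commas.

General Rowe's strategy s1 is strictly dominated by s3 (Opt1: 11>1, Opt2: 11>9, Opt3: 6>1, Opt4: 7>2, Opt5: 7>4) and is removed.
For General Rowe, s3 strictly dominates s2 on the remaining columns (Opt1: 11>4, Opt2: 11>5, Opt3: 6>4, Opt4: 7>1, Opt5: 7>5); eliminate s2.
Row s5 is eliminated: s3 beats it against every remaining column (Opt1: 11>1, Opt2: 11>8, Opt3: 6>3, Opt4: 7>6, Opt5: 7>5).
For General Cole, Opt5 strictly dominates Opt2 on the remaining rows (s3: 12>9, s4: 11>8); eliminate Opt2.
General Cole's strategy Opt3 is strictly dominated by Opt5 (s3: 12>11, s4: 11>8) and is removed.
Column Opt4 is eliminated: Opt5 beats it against every remaining row (s3: 12>7, s4: 11>5).
Row s4 is eliminated: s3 beats it against every remaining column (Opt1: 11>6, Opt5: 7>3).
Column Opt1 is eliminated: Opt5 beats it against every remaining row (s3: 12>7).
Among the remaining strategies, none is strictly dominated by another pure strategy of the same player, so the elimination stops.
Surviving strategies — General Rowe: {s3}; General Cole: {Opt5}.

Opt5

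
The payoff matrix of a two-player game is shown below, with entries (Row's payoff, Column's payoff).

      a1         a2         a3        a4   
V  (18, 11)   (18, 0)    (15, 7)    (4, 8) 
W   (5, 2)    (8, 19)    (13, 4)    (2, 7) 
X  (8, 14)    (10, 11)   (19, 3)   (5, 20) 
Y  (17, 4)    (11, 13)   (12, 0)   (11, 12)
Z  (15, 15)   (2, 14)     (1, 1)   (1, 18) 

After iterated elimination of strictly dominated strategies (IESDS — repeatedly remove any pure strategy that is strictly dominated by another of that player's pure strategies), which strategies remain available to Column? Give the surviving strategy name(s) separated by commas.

a1, a2, a4

For Row, V strictly dominates W on the remaining columns (a1: 18>5, a2: 18>8, a3: 15>13, a4: 4>2); eliminate W.
Row's strategy Z is strictly dominated by V (a1: 18>15, a2: 18>2, a3: 15>1, a4: 4>1) and is removed.
Column's strategy a3 is strictly dominated by a1 (V: 11>7, X: 14>3, Y: 4>0) and is removed.
For Row, Y strictly dominates X on the remaining columns (a1: 17>8, a2: 11>10, a4: 11>5); eliminate X.
Among the remaining strategies, none is strictly dominated by another pure strategy of the same player, so the elimination stops.
Surviving strategies — Row: {V, Y}; Column: {a1, a2, a4}.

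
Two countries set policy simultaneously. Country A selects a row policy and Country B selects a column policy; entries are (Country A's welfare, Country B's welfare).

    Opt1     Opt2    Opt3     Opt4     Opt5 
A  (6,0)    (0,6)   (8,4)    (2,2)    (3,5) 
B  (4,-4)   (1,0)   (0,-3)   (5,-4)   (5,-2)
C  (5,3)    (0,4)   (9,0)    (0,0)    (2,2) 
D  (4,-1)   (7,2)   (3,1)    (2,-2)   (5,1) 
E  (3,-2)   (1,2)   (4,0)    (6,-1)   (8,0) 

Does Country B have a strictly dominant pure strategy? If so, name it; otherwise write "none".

Opt2 vs Opt1: A: 6>0, B: 0>-4, C: 4>3, D: 2>-1, E: 2>-2.
Opt2 vs Opt3: A: 6>4, B: 0>-3, C: 4>0, D: 2>1, E: 2>0.
Opt2 vs Opt4: A: 6>2, B: 0>-4, C: 4>0, D: 2>-2, E: 2>-1.
Opt2 vs Opt5: A: 6>5, B: 0>-2, C: 4>2, D: 2>1, E: 2>0.
Opt2 strictly beats every other strategy against every opponent action, so it is strictly dominant.

Opt2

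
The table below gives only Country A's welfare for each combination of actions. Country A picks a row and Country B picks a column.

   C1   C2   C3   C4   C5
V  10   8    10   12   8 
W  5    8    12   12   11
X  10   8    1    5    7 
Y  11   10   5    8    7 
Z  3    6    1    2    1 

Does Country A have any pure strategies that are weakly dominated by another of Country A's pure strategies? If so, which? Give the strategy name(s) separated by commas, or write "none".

X, Z

Nothing dominates V: W at C1 (10>5); X at C3 (10>1); Y at C3 (10>5); Z at C1 (10>3).
W is not dominated — it holds its own against V at C3 (12>10); X at C3 (12>1); Y at C3 (12>5); Z at C1 (5>3).
X: dominated, since V does at least as well everywhere (C1: 10=10, C2: 8=8, C3: 10>1, C4: 12>5, C5: 8>7).
Y: no other strategy beats it everywhere (V at C1 (11>10); W at C1 (11>5); X at C1 (11>10); Z at C1 (11>3)).
Z: dominated, since V does at least as well everywhere (C1: 10>3, C2: 8>6, C3: 10>1, C4: 12>2, C5: 8>1).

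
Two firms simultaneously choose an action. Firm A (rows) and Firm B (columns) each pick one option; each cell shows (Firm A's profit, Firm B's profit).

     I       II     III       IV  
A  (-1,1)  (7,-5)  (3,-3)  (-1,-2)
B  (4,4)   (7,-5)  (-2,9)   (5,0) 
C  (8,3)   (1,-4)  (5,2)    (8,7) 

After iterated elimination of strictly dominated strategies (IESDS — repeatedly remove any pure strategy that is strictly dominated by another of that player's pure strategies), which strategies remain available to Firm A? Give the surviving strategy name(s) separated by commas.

Column II is eliminated: I beats it against every remaining row (A: 1>-5, B: 4>-5, C: 3>-4).
For Firm A, C strictly dominates A on the remaining columns (I: 8>-1, III: 5>3, IV: 8>-1); eliminate A.
Row B is eliminated: C beats it against every remaining column (I: 8>4, III: 5>-2, IV: 8>5).
Column I is eliminated: IV beats it against every remaining row (C: 7>3).
For Firm B, IV strictly dominates III on the remaining rows (C: 7>2); eliminate III.
Among the remaining strategies, none is strictly dominated by another pure strategy of the same player, so the elimination stops.
Surviving strategies — Firm A: {C}; Firm B: {IV}.

C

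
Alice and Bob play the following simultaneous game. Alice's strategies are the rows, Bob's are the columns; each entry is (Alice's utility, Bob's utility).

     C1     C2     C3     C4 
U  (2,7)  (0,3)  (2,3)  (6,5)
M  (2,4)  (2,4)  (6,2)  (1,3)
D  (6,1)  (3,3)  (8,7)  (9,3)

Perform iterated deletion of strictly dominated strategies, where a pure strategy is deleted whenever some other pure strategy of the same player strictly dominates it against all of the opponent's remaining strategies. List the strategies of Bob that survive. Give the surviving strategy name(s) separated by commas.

C3

For Alice, D strictly dominates U on the remaining columns (C1: 6>2, C2: 3>0, C3: 8>2, C4: 9>6); eliminate U.
For Alice, D strictly dominates M on the remaining columns (C1: 6>2, C2: 3>2, C3: 8>6, C4: 9>1); eliminate M.
Column C1 is eliminated: C2 beats it against every remaining row (D: 3>1).
Column C2 is eliminated: C3 beats it against every remaining row (D: 7>3).
Bob's strategy C4 is strictly dominated by C3 (D: 7>3) and is removed.
Among the remaining strategies, none is strictly dominated by another pure strategy of the same player, so the elimination stops.
Surviving strategies — Alice: {D}; Bob: {C3}.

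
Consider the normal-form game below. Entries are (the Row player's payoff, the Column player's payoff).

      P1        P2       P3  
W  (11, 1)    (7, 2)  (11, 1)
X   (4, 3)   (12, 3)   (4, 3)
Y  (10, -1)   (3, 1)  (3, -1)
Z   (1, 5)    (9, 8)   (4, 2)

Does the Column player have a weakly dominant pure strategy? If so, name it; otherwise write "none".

P2

P2 vs P1: W: 2>1, X: 3=3, Y: 1>-1, Z: 8>5.
P2 vs P3: W: 2>1, X: 3=3, Y: 1>-1, Z: 8>2.
P2 is at least as good as every other strategy against every opponent action, so it is weakly dominant.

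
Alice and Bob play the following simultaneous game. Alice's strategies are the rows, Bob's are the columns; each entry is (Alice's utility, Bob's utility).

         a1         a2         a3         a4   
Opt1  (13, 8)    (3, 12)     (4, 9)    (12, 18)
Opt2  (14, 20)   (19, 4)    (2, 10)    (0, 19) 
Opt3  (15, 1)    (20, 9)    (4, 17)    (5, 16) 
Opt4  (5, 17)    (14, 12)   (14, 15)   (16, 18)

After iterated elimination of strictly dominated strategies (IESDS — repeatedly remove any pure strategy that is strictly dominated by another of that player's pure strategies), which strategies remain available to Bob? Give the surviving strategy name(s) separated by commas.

For Alice, Opt3 strictly dominates Opt2 on the remaining columns (a1: 15>14, a2: 20>19, a3: 4>2, a4: 5>0); eliminate Opt2.
Column a1 is eliminated: a4 beats it against every remaining row (Opt1: 18>8, Opt3: 16>1, Opt4: 18>17).
Alice's strategy Opt1 is strictly dominated by Opt4 (a2: 14>3, a3: 14>4, a4: 16>12) and is removed.
For Bob, a3 strictly dominates a2 on the remaining rows (Opt3: 17>9, Opt4: 15>12); eliminate a2.
Alice's strategy Opt3 is strictly dominated by Opt4 (a3: 14>4, a4: 16>5) and is removed.
Bob's strategy a3 is strictly dominated by a4 (Opt4: 18>15) and is removed.
Among the remaining strategies, none is strictly dominated by another pure strategy of the same player, so the elimination stops.
Surviving strategies — Alice: {Opt4}; Bob: {a4}.

a4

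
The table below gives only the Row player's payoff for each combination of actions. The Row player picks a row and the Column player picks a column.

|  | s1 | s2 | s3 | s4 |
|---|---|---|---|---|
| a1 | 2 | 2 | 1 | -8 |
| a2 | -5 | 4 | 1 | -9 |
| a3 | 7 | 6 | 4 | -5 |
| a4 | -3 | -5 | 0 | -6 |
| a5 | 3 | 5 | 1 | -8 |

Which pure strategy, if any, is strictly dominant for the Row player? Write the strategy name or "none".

a3 vs a1: s1: 7>2, s2: 6>2, s3: 4>1, s4: -5>-8.
a3 vs a2: s1: 7>-5, s2: 6>4, s3: 4>1, s4: -5>-9.
a3 vs a4: s1: 7>-3, s2: 6>-5, s3: 4>0, s4: -5>-6.
a3 vs a5: s1: 7>3, s2: 6>5, s3: 4>1, s4: -5>-8.
a3 strictly beats every other strategy against every opponent action, so it is strictly dominant.

a3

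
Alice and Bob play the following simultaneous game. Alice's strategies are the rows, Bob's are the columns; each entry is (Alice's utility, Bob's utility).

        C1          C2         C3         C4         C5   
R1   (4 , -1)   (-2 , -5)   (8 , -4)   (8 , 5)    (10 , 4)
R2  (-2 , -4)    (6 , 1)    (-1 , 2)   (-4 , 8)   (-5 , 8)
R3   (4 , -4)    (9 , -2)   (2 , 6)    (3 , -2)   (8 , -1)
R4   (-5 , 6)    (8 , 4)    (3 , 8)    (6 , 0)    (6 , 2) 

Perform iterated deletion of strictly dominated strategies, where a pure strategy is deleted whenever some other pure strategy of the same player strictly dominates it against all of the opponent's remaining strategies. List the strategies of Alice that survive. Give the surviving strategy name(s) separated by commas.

R1

Row R2 is eliminated: R3 beats it against every remaining column (C1: 4>-2, C2: 9>6, C3: 2>-1, C4: 3>-4, C5: 8>-5).
Bob's strategy C2 is strictly dominated by C3 (R1: -4>-5, R3: 6>-2, R4: 8>4) and is removed.
For Alice, R1 strictly dominates R4 on the remaining columns (C1: 4>-5, C3: 8>3, C4: 8>6, C5: 10>6); eliminate R4.
For Bob, C4 strictly dominates C1 on the remaining rows (R1: 5>-1, R3: -2>-4); eliminate C1.
Row R3 is eliminated: R1 beats it against every remaining column (C3: 8>2, C4: 8>3, C5: 10>8).
Bob's strategy C3 is strictly dominated by C4 (R1: 5>-4) and is removed.
Column C5 is eliminated: C4 beats it against every remaining row (R1: 5>4).
Among the remaining strategies, none is strictly dominated by another pure strategy of the same player, so the elimination stops.
Surviving strategies — Alice: {R1}; Bob: {C4}.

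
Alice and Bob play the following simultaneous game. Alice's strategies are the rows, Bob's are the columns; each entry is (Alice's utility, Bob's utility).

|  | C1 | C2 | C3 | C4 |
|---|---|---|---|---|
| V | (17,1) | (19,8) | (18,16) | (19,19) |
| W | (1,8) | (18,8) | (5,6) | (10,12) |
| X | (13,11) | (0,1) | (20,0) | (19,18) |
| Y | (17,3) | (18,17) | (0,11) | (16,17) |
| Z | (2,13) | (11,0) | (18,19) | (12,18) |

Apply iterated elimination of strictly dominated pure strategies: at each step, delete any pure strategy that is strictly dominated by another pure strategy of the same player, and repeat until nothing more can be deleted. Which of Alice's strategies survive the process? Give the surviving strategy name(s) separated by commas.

For Alice, V strictly dominates W on the remaining columns (C1: 17>1, C2: 19>18, C3: 18>5, C4: 19>10); eliminate W.
For Bob, C4 strictly dominates C1 on the remaining rows (V: 19>1, X: 18>11, Y: 17>3, Z: 18>13); eliminate C1.
Row Y is eliminated: V beats it against every remaining column (C2: 19>18, C3: 18>0, C4: 19>16).
For Bob, C4 strictly dominates C2 on the remaining rows (V: 19>8, X: 18>1, Z: 18>0); eliminate C2.
Row Z is eliminated: X beats it against every remaining column (C3: 20>18, C4: 19>12).
Bob's strategy C3 is strictly dominated by C4 (V: 19>16, X: 18>0) and is removed.
Among the remaining strategies, none is strictly dominated by another pure strategy of the same player, so the elimination stops.
Surviving strategies — Alice: {V, X}; Bob: {C4}.

V, X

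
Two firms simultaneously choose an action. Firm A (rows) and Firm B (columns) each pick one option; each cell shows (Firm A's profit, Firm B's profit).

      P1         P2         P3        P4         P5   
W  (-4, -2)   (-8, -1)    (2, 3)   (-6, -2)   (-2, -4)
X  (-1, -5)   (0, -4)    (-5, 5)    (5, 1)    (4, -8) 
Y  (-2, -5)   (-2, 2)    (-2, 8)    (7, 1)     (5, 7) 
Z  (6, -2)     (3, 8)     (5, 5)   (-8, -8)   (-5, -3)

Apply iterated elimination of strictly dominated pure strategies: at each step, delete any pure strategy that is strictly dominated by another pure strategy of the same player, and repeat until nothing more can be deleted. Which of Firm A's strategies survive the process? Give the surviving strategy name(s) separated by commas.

Z

Firm B's strategy P1 is strictly dominated by P2 (W: -1>-2, X: -4>-5, Y: 2>-5, Z: 8>-2) and is removed.
Firm B's strategy P4 is strictly dominated by P3 (W: 3>-2, X: 5>1, Y: 8>1, Z: 5>-8) and is removed.
For Firm B, P3 strictly dominates P5 on the remaining rows (W: 3>-4, X: 5>-8, Y: 8>7, Z: 5>-3); eliminate P5.
For Firm A, Z strictly dominates W on the remaining columns (P2: 3>-8, P3: 5>2); eliminate W.
Firm A's strategy X is strictly dominated by Z (P2: 3>0, P3: 5>-5) and is removed.
Firm A's strategy Y is strictly dominated by Z (P2: 3>-2, P3: 5>-2) and is removed.
Firm B's strategy P3 is strictly dominated by P2 (Z: 8>5) and is removed.
Among the remaining strategies, none is strictly dominated by another pure strategy of the same player, so the elimination stops.
Surviving strategies — Firm A: {Z}; Firm B: {P2}.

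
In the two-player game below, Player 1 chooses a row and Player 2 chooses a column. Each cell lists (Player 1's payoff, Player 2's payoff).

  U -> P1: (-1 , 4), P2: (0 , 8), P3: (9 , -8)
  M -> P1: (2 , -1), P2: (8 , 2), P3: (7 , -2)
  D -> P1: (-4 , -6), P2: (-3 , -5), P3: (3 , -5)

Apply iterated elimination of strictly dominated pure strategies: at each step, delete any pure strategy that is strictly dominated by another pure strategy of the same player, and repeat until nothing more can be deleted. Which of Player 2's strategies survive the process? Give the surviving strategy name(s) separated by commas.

For Player 1, U strictly dominates D on the remaining columns (P1: -1>-4, P2: 0>-3, P3: 9>3); eliminate D.
Column P1 is eliminated: P2 beats it against every remaining row (U: 8>4, M: 2>-1).
Column P3 is eliminated: P2 beats it against every remaining row (U: 8>-8, M: 2>-2).
Row U is eliminated: M beats it against every remaining column (P2: 8>0).
Among the remaining strategies, none is strictly dominated by another pure strategy of the same player, so the elimination stops.
Surviving strategies — Player 1: {M}; Player 2: {P2}.

P2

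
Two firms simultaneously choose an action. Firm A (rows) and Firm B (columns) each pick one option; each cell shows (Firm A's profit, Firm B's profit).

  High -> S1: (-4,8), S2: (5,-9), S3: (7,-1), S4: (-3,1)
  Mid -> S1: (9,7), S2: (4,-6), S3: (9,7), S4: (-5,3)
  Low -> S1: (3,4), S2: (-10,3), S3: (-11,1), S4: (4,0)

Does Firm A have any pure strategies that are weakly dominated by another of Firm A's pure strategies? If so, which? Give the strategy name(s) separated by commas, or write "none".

none

Nothing dominates High: Mid at S2 (5>4); Low at S2 (5>-10).
Nothing dominates Mid: High at S1 (9>-4); Low at S1 (9>3).
Low is not dominated — it holds its own against High at S1 (3>-4); Mid at S4 (4>-5).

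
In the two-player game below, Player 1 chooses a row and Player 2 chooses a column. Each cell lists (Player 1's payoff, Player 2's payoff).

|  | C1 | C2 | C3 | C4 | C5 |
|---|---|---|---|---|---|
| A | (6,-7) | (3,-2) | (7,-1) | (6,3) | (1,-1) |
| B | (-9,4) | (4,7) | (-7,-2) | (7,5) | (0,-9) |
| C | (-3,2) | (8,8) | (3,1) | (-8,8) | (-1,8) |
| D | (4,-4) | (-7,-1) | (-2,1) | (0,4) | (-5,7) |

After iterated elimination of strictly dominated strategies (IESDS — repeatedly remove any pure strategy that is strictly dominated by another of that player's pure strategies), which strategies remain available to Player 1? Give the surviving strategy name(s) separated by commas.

Player 1's strategy D is strictly dominated by A (C1: 6>4, C2: 3>-7, C3: 7>-2, C4: 6>0, C5: 1>-5) and is removed.
Column C1 is eliminated: C2 beats it against every remaining row (A: -2>-7, B: 7>4, C: 8>2).
Player 2's strategy C3 is strictly dominated by C4 (A: 3>-1, B: 5>-2, C: 8>1) and is removed.
Among the remaining strategies, none is strictly dominated by another pure strategy of the same player, so the elimination stops.
Surviving strategies — Player 1: {A, B, C}; Player 2: {C2, C4, C5}.

A, B, C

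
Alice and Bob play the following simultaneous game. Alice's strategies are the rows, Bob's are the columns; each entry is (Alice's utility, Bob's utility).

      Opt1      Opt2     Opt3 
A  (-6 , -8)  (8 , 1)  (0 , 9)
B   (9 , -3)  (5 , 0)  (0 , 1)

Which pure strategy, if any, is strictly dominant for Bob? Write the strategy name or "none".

Opt3 vs Opt1: A: 9>-8, B: 1>-3.
Opt3 vs Opt2: A: 9>1, B: 1>0.
Opt3 strictly beats every other strategy against every opponent action, so it is strictly dominant.

Opt3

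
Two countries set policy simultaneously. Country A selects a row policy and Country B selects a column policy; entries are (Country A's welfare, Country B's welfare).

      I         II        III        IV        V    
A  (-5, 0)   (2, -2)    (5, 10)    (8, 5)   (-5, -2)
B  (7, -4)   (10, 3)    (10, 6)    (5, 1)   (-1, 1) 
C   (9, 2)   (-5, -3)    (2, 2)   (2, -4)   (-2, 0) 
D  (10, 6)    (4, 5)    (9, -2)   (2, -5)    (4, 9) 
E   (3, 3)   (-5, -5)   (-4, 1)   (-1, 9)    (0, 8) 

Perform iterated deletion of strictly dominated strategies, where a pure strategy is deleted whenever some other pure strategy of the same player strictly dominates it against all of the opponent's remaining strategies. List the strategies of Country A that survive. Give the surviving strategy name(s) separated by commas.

Row E is eliminated: D beats it against every remaining column (I: 10>3, II: 4>-5, III: 9>-4, IV: 2>-1, V: 4>0).
Column IV is eliminated: III beats it against every remaining row (A: 10>5, B: 6>1, C: 2>-4, D: -2>-5).
Row A is eliminated: B beats it against every remaining column (I: 7>-5, II: 10>2, III: 10>5, V: -1>-5).
Row C is eliminated: D beats it against every remaining column (I: 10>9, II: 4>-5, III: 9>2, V: 4>-2).
For Country B, V strictly dominates I on the remaining rows (B: 1>-4, D: 9>6); eliminate I.
Among the remaining strategies, none is strictly dominated by another pure strategy of the same player, so the elimination stops.
Surviving strategies — Country A: {B, D}; Country B: {II, III, V}.

B, D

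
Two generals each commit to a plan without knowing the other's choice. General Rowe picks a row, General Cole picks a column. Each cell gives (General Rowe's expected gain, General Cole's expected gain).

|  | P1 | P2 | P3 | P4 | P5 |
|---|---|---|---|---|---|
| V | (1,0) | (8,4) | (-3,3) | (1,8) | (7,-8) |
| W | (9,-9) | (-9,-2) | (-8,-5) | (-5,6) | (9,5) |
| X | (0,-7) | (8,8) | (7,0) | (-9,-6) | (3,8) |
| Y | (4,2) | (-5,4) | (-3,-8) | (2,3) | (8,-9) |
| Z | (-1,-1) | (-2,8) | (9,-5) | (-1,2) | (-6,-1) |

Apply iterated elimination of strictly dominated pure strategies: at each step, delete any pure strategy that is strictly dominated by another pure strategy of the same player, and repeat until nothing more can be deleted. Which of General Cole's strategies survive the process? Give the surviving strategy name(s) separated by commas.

P2, P4, P5

General Cole's strategy P1 is strictly dominated by P2 (V: 4>0, W: -2>-9, X: 8>-7, Y: 4>2, Z: 8>-1) and is removed.
General Cole's strategy P3 is strictly dominated by P2 (V: 4>3, W: -2>-5, X: 8>0, Y: 4>-8, Z: 8>-5) and is removed.
Row Z is eliminated: V beats it against every remaining column (P2: 8>-2, P4: 1>-1, P5: 7>-6).
Among the remaining strategies, none is strictly dominated by another pure strategy of the same player, so the elimination stops.
Surviving strategies — General Rowe: {V, W, X, Y}; General Cole: {P2, P4, P5}.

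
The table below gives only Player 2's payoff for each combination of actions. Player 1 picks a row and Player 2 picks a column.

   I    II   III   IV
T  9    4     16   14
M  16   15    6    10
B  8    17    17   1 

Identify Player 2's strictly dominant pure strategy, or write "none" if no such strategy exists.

I fails to dominate II at B (8<17).
II fails to dominate I at T (4<9).
III fails to dominate I at M (6<16).
IV fails to dominate I at M (10<16).
No single strategy dominates all the others.

none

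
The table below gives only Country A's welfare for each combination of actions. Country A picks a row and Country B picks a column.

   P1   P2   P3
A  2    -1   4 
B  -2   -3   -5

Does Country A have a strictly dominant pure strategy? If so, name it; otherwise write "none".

A

A vs B: P1: 2>-2, P2: -1>-3, P3: 4>-5.
A strictly beats every other strategy against every opponent action, so it is strictly dominant.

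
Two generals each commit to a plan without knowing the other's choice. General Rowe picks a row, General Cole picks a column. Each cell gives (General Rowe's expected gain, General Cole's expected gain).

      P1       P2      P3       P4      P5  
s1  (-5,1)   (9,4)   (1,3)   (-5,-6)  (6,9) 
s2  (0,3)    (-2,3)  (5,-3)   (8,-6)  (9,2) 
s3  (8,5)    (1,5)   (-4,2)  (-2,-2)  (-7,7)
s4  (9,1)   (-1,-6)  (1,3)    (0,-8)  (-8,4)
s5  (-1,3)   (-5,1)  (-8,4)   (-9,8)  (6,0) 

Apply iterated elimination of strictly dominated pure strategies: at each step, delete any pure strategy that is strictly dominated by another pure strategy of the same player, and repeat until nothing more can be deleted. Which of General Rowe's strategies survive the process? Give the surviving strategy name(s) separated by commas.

s1, s2, s3, s4

For General Rowe, s2 strictly dominates s5 on the remaining columns (P1: 0>-1, P2: -2>-5, P3: 5>-8, P4: 8>-9, P5: 9>6); eliminate s5.
For General Cole, P5 strictly dominates P3 on the remaining rows (s1: 9>3, s2: 2>-3, s3: 7>2, s4: 4>3); eliminate P3.
For General Cole, P1 strictly dominates P4 on the remaining rows (s1: 1>-6, s2: 3>-6, s3: 5>-2, s4: 1>-8); eliminate P4.
Among the remaining strategies, none is strictly dominated by another pure strategy of the same player, so the elimination stops.
Surviving strategies — General Rowe: {s1, s2, s3, s4}; General Cole: {P1, P2, P5}.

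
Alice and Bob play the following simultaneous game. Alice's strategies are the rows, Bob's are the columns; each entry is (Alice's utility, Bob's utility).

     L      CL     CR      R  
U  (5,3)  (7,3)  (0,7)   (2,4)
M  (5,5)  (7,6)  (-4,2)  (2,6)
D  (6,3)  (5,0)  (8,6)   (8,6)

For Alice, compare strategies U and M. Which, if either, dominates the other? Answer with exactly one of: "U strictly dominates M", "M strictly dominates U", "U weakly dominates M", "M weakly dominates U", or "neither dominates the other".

Compare U to M across each opponent action: L: 5=5, CL: 7=7, CR: 0>-4, R: 2=2.
U is at least as good everywhere and strictly better somewhere (tied only at L, CL, R), so U weakly but not strictly dominates M.

U weakly dominates M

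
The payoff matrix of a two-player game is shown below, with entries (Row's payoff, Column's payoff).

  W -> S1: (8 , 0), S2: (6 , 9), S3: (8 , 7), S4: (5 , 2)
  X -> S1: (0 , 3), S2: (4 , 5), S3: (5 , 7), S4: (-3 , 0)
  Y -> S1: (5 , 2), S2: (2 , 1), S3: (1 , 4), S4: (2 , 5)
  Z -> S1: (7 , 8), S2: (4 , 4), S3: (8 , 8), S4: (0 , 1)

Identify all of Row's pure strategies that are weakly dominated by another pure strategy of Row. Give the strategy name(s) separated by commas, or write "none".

W: no other strategy beats it everywhere (X at S1 (8>0); Y at S1 (8>5); Z at S1 (8>7)).
X: dominated, since W does at least as well everywhere (S1: 8>0, S2: 6>4, S3: 8>5, S4: 5>-3).
W weakly dominates Y — S1: 8>5, S2: 6>2, S3: 8>1, S4: 5>2.
Z is weakly dominated by W (S1: 8>7, S2: 6>4, S3: 8=8, S4: 5>0).

X, Y, Z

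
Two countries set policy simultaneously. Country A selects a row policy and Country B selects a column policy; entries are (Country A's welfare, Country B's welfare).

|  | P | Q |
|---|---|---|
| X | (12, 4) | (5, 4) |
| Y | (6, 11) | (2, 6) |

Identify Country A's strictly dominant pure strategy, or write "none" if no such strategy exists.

X

X vs Y: P: 12>6, Q: 5>2.
X strictly beats every other strategy against every opponent action, so it is strictly dominant.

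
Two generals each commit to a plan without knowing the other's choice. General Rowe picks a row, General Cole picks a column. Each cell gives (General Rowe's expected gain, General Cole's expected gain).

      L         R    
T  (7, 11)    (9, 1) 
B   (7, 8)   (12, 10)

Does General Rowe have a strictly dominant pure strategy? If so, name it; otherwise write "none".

T fails to dominate B at L (7=7).
B fails to dominate T at L (7=7).
No single strategy dominates all the others.

none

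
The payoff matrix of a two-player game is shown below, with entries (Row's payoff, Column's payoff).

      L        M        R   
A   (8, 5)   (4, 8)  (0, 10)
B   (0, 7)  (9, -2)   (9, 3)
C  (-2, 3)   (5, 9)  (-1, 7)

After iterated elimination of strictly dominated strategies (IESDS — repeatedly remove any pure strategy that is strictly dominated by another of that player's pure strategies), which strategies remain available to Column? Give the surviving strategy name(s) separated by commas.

Row C is eliminated: B beats it against every remaining column (L: 0>-2, M: 9>5, R: 9>-1).
For Column, R strictly dominates M on the remaining rows (A: 10>8, B: 3>-2); eliminate M.
Among the remaining strategies, none is strictly dominated by another pure strategy of the same player, so the elimination stops.
Surviving strategies — Row: {A, B}; Column: {L, R}.

L, R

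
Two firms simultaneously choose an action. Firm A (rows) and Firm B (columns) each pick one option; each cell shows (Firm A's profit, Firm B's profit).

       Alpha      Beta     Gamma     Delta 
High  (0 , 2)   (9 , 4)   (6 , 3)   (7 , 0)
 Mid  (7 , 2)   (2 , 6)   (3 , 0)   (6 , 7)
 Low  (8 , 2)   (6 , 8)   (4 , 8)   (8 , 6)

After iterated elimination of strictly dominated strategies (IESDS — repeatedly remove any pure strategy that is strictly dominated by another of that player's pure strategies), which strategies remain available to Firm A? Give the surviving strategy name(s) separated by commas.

High

For Firm A, Low strictly dominates Mid on the remaining columns (Alpha: 8>7, Beta: 6>2, Gamma: 4>3, Delta: 8>6); eliminate Mid.
Column Alpha is eliminated: Beta beats it against every remaining row (High: 4>2, Low: 8>2).
For Firm B, Beta strictly dominates Delta on the remaining rows (High: 4>0, Low: 8>6); eliminate Delta.
Firm A's strategy Low is strictly dominated by High (Beta: 9>6, Gamma: 6>4) and is removed.
Firm B's strategy Gamma is strictly dominated by Beta (High: 4>3) and is removed.
Among the remaining strategies, none is strictly dominated by another pure strategy of the same player, so the elimination stops.
Surviving strategies — Firm A: {High}; Firm B: {Beta}.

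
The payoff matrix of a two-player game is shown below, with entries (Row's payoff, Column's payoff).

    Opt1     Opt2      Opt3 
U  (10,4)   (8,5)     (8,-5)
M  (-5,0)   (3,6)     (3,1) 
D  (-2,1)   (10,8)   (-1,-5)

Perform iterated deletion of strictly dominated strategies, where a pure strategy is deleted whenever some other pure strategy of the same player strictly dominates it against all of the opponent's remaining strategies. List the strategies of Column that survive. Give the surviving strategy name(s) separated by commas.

Opt2

Row's strategy M is strictly dominated by U (Opt1: 10>-5, Opt2: 8>3, Opt3: 8>3) and is removed.
Column Opt1 is eliminated: Opt2 beats it against every remaining row (U: 5>4, D: 8>1).
Column's strategy Opt3 is strictly dominated by Opt2 (U: 5>-5, D: 8>-5) and is removed.
Row's strategy U is strictly dominated by D (Opt2: 10>8) and is removed.
Among the remaining strategies, none is strictly dominated by another pure strategy of the same player, so the elimination stops.
Surviving strategies — Row: {D}; Column: {Opt2}.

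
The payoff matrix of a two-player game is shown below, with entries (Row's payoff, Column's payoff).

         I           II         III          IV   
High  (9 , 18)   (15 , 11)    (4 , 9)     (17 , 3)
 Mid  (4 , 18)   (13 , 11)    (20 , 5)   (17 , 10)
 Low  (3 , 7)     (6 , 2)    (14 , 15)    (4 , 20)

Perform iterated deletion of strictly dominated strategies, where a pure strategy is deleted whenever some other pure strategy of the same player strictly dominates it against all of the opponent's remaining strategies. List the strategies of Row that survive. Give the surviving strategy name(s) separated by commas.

High

For Row, Mid strictly dominates Low on the remaining columns (I: 4>3, II: 13>6, III: 20>14, IV: 17>4); eliminate Low.
For Column, I strictly dominates II on the remaining rows (High: 18>11, Mid: 18>11); eliminate II.
Column III is eliminated: I beats it against every remaining row (High: 18>9, Mid: 18>5).
Column's strategy IV is strictly dominated by I (High: 18>3, Mid: 18>10) and is removed.
For Row, High strictly dominates Mid on the remaining columns (I: 9>4); eliminate Mid.
Among the remaining strategies, none is strictly dominated by another pure strategy of the same player, so the elimination stops.
Surviving strategies — Row: {High}; Column: {I}.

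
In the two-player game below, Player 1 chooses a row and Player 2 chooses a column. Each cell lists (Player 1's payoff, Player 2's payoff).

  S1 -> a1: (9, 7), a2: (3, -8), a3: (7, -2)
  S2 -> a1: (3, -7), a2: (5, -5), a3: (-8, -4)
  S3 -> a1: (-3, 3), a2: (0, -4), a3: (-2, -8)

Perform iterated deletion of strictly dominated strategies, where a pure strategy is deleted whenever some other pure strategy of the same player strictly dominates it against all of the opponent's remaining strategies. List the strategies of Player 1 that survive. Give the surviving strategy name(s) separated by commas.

S1

Player 1's strategy S3 is strictly dominated by S1 (a1: 9>-3, a2: 3>0, a3: 7>-2) and is removed.
For Player 2, a3 strictly dominates a2 on the remaining rows (S1: -2>-8, S2: -4>-5); eliminate a2.
Player 1's strategy S2 is strictly dominated by S1 (a1: 9>3, a3: 7>-8) and is removed.
For Player 2, a1 strictly dominates a3 on the remaining rows (S1: 7>-2); eliminate a3.
Among the remaining strategies, none is strictly dominated by another pure strategy of the same player, so the elimination stops.
Surviving strategies — Player 1: {S1}; Player 2: {a1}.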